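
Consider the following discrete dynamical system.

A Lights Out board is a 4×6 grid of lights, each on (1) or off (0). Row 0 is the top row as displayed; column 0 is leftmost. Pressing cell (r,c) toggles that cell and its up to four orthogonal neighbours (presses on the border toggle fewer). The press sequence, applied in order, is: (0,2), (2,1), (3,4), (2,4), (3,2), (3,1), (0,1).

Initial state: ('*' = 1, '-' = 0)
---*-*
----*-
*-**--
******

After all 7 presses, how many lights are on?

8

step 0: ---*-*
----*-
*-**--
******
step 1: -**--*
--*-*-
*-**--
******
step 2: -**--*
-**-*-
-*-*--
*-****
step 3: -**--*
-**-*-
-*-**-
*-*---
step 4: -**--*
-**---
-*---*
*-*-*-
step 5: -**--*
-**---
-**--*
**-**-
step 6: -**--*
-**---
--*--*
--***-
step 7: *----*
--*---
--*--*
--***-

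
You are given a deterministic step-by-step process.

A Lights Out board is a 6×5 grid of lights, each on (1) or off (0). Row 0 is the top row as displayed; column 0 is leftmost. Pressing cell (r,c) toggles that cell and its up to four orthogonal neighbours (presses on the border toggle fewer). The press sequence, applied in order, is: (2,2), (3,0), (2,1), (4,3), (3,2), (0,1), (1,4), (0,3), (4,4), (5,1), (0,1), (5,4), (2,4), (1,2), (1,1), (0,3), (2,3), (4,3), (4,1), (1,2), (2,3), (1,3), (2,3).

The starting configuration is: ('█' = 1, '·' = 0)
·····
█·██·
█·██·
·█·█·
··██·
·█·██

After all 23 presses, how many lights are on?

[0] ·····
█·██·
█·██·
·█·█·
··██·
·█·██
[1] ·····
█··█·
██···
·███·
··██·
·█·██
[2] ·····
█··█·
·█···
█·██·
█·██·
·█·██
[3] ·····
██·█·
█·█··
████·
█·██·
·█·██
[4] ·····
██·█·
█·█··
███··
█···█
·█··█
[5] ·····
██·█·
█····
█··█·
█·█·█
·█··█
[6] ███··
█··█·
█····
█··█·
█·█·█
·█··█
[7] ███·█
█···█
█···█
█··█·
█·█·█
·█··█
[8] ██·█·
█··██
█···█
█··█·
█·█·█
·█··█
[9] ██·█·
█··██
█···█
█··██
█·██·
·█···
[10] ██·█·
█··██
█···█
█··██
████·
█·█··
[11] ··██·
██·██
█···█
█··██
████·
█·█··
[12] ··██·
██·██
█···█
█··██
█████
█·███
[13] ··██·
██·█·
█··█·
█··█·
█████
█·███
[14] ···█·
█·█··
█·██·
█··█·
█████
█·███
[15] ·█·█·
·█···
████·
█··█·
█████
█·███
[16] ·██·█
·█·█·
████·
█··█·
█████
█·███
[17] ·██·█
·█···
██··█
█····
█████
█·███
[18] ·██·█
·█···
██··█
█··█·
██···
█·█·█
[19] ·██·█
·█···
██··█
██·█·
··█··
███·█
[20] ·█··█
··██·
███·█
██·█·
··█··
███·█
[21] ·█··█
··█··
██·█·
██···
··█··
███·█
[22] ·█·██
···██
██···
██···
··█··
███·█
[23] ·█·██
····█
█████
██·█·
··█··
███·█

17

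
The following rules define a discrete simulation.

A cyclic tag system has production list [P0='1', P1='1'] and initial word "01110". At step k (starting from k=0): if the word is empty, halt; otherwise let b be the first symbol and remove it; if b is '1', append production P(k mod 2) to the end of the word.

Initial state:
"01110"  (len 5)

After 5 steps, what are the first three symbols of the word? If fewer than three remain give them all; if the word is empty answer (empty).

111

step 0: "01110"  (len 5)
step 1: "1110"  (len 4)
step 2: "1101"  (len 4)
step 3: "1011"  (len 4)
step 4: "0111"  (len 4)
step 5: "111"  (len 3)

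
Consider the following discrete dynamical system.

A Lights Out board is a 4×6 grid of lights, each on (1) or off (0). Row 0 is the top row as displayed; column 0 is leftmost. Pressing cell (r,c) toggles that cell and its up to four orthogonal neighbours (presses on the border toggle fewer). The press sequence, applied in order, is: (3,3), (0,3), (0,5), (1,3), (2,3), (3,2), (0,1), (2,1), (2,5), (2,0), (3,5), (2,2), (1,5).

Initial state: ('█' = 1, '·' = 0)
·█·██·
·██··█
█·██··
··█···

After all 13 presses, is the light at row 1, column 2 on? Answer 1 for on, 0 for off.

0) ·█·██·
·██··█
█·██··
··█···
1) ·█·██·
·██··█
█·█···
···██·
2) ·██···
·███·█
█·█···
···██·
3) ·██·██
·███··
█·█···
···██·
4) ·█████
·█··█·
█·██··
···██·
5) ·█████
·█·██·
█···█·
····█·
6) ·█████
·█·██·
█·█·█·
·████·
7) █··███
···██·
█·█·█·
·████·
8) █··███
·█·██·
·█··█·
··███·
9) █··███
·█·███
·█···█
··████
10) █··███
██·███
█····█
█·████
11) █··███
██·███
█·····
█·██··
12) █··███
██████
████··
█··█··
13) █··██·
████··
████·█
█··█··

1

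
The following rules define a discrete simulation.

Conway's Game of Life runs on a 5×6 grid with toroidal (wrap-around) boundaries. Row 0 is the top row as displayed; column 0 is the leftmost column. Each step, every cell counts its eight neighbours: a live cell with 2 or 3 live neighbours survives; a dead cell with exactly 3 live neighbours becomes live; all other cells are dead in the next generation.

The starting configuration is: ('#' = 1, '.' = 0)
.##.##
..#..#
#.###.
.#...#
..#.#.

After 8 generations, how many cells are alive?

20

[0] .##.##
..#..#
#.###.
.#...#
..#.#.
[1] ###.##
......
#.###.
##...#
..#.#.
[2] ###.##
......
#.###.
#.....
..#.#.
[3] ###.##
......
.#.#.#
..#.#.
..#.#.
[4] ###.##
...#..
..###.
.##.##
#.#.#.
[5] #.#.#.
#.....
.#...#
#.....
......
[6] .#...#
#.....
.#...#
#.....
.#...#
[7] .#...#
.#...#
.#...#
.#...#
.#...#
[8] .##.##
.##.##
.##.##
.##.##
.##.##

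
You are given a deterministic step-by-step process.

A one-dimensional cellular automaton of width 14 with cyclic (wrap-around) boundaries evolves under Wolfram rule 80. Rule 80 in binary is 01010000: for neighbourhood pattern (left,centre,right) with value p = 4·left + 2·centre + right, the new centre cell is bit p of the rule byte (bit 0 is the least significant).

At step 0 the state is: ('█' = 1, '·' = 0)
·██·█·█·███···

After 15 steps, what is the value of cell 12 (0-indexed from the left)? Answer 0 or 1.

gen 0: ·██·█·█·███···
gen 1: ··█·······██··
gen 2: ···█·······██·
gen 3: ····█·······██
gen 4: █····█·······█
gen 5: ██····█·······
gen 6: ·██····█······
gen 7: ··██····█·····
gen 8: ···██····█····
gen 9: ····██····█···
gen 10: ·····██····█··
gen 11: ······██····█·
gen 12: ·······██····█
gen 13: █·······██····
gen 14: ·█·······██···
gen 15: ··█·······██··

0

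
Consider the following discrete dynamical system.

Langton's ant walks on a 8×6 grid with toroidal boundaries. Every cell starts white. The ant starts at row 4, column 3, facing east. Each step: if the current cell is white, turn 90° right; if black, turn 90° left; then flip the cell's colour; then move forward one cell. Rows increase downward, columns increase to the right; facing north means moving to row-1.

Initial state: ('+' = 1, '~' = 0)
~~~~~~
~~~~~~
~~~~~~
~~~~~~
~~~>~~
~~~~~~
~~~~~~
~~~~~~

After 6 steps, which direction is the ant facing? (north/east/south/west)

0) ~~~~~~
~~~~~~
~~~~~~
~~~~~~
~~~>~~
~~~~~~
~~~~~~
~~~~~~
1) ~~~~~~
~~~~~~
~~~~~~
~~~~~~
~~~+~~
~~~v~~
~~~~~~
~~~~~~
2) ~~~~~~
~~~~~~
~~~~~~
~~~~~~
~~~+~~
~~<+~~
~~~~~~
~~~~~~
3) ~~~~~~
~~~~~~
~~~~~~
~~~~~~
~~^+~~
~~++~~
~~~~~~
~~~~~~
4) ~~~~~~
~~~~~~
~~~~~~
~~~~~~
~~+>~~
~~++~~
~~~~~~
~~~~~~
5) ~~~~~~
~~~~~~
~~~~~~
~~~^~~
~~+~~~
~~++~~
~~~~~~
~~~~~~
6) ~~~~~~
~~~~~~
~~~~~~
~~~+>~
~~+~~~
~~++~~
~~~~~~
~~~~~~

east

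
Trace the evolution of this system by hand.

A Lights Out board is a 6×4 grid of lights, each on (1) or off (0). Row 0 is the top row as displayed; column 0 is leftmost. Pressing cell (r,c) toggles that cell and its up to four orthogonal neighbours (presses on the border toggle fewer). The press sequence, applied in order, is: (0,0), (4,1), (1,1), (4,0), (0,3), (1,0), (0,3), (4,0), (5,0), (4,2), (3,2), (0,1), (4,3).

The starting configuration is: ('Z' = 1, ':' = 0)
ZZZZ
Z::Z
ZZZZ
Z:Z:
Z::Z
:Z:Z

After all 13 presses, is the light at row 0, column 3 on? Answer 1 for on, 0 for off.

1

t=0: ZZZZ
Z::Z
ZZZZ
Z:Z:
Z::Z
:Z:Z
t=1: ::ZZ
:::Z
ZZZZ
Z:Z:
Z::Z
:Z:Z
t=2: ::ZZ
:::Z
ZZZZ
ZZZ:
:ZZZ
:::Z
t=3: :ZZZ
ZZZZ
Z:ZZ
ZZZ:
:ZZZ
:::Z
t=4: :ZZZ
ZZZZ
Z:ZZ
:ZZ:
Z:ZZ
Z::Z
t=5: :Z::
ZZZ:
Z:ZZ
:ZZ:
Z:ZZ
Z::Z
t=6: ZZ::
::Z:
::ZZ
:ZZ:
Z:ZZ
Z::Z
t=7: ZZZZ
::ZZ
::ZZ
:ZZ:
Z:ZZ
Z::Z
t=8: ZZZZ
::ZZ
::ZZ
ZZZ:
:ZZZ
:::Z
t=9: ZZZZ
::ZZ
::ZZ
ZZZ:
ZZZZ
ZZ:Z
t=10: ZZZZ
::ZZ
::ZZ
ZZ::
Z:::
ZZZZ
t=11: ZZZZ
::ZZ
:::Z
Z:ZZ
Z:Z:
ZZZZ
t=12: :::Z
:ZZZ
:::Z
Z:ZZ
Z:Z:
ZZZZ
t=13: :::Z
:ZZZ
:::Z
Z:Z:
Z::Z
ZZZ:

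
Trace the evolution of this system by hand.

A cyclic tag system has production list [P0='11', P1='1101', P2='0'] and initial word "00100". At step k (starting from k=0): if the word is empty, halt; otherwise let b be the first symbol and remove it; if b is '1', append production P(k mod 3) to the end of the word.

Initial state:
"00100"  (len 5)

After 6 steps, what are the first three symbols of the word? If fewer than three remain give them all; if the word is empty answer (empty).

(empty)

k=0  "00100"  (len 5)
k=1  "0100"  (len 4)
k=2  "100"  (len 3)
k=3  "000"  (len 3)
k=4  "00"  (len 2)
k=5  "0"  (len 1)
k=6  (halted — word empty)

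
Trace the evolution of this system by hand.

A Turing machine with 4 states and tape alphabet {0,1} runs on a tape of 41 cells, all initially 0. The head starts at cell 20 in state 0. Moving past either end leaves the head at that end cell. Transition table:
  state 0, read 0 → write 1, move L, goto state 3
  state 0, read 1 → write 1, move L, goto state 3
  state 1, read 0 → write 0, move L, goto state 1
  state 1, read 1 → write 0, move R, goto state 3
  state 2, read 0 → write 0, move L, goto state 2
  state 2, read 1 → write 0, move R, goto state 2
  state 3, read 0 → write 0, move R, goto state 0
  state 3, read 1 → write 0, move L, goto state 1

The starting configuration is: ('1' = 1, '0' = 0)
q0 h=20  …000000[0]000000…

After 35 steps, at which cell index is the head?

gen 0: q0 h=20  …000000[0]000000…
gen 1: q3 h=19  …000000[0]100000…
gen 2: q0 h=20  …000000[1]000000…
gen 3: q3 h=19  …000000[0]100000…
gen 4: q0 h=20  …000000[1]000000…
gen 5: q3 h=19  …000000[0]100000…
gen 6: q0 h=20  …000000[1]000000…
gen 7: q3 h=19  …000000[0]100000…
gen 8: q0 h=20  …000000[1]000000…
gen 9: q3 h=19  …000000[0]100000…
gen 10: q0 h=20  …000000[1]000000…
gen 11: q3 h=19  …000000[0]100000…
gen 12: q0 h=20  …000000[1]000000…
gen 13: q3 h=19  …000000[0]100000…
gen 14: q0 h=20  …000000[1]000000…
gen 15: q3 h=19  …000000[0]100000…
gen 16: q0 h=20  …000000[1]000000…
gen 17: q3 h=19  …000000[0]100000…
gen 18: q0 h=20  …000000[1]000000…
gen 19: q3 h=19  …000000[0]100000…
gen 20: q0 h=20  …000000[1]000000…
gen 21: q3 h=19  …000000[0]100000…
gen 22: q0 h=20  …000000[1]000000…
gen 23: q3 h=19  …000000[0]100000…
gen 24: q0 h=20  …000000[1]000000…
gen 25: q3 h=19  …000000[0]100000…
gen 26: q0 h=20  …000000[1]000000…
gen 27: q3 h=19  …000000[0]100000…
gen 28: q0 h=20  …000000[1]000000…
gen 29: q3 h=19  …000000[0]100000…
gen 30: q0 h=20  …000000[1]000000…
gen 31: q3 h=19  …000000[0]100000…
gen 32: q0 h=20  …000000[1]000000…
gen 33: q3 h=19  …000000[0]100000…
gen 34: q0 h=20  …000000[1]000000…
gen 35: q3 h=19  …000000[0]100000…

19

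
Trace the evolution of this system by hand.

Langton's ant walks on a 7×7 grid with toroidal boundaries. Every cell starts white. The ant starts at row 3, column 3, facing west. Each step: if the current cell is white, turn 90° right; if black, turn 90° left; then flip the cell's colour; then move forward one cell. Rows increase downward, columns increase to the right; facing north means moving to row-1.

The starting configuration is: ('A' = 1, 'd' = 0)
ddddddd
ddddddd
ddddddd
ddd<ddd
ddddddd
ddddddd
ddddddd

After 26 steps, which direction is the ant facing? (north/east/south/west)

east

t=0: ddddddd
ddddddd
ddddddd
ddd<ddd
ddddddd
ddddddd
ddddddd
t=1: ddddddd
ddddddd
ddd^ddd
dddAddd
ddddddd
ddddddd
ddddddd
t=2: ddddddd
ddddddd
dddA>dd
dddAddd
ddddddd
ddddddd
ddddddd
t=3: ddddddd
ddddddd
dddAAdd
dddAvdd
ddddddd
ddddddd
ddddddd
t=4: ddddddd
ddddddd
dddAAdd
ddd<Add
ddddddd
ddddddd
ddddddd
t=5: ddddddd
ddddddd
dddAAdd
ddddAdd
dddvddd
ddddddd
ddddddd
t=6: ddddddd
ddddddd
dddAAdd
ddddAdd
dd<Addd
ddddddd
ddddddd
t=7: ddddddd
ddddddd
dddAAdd
dd^dAdd
ddAAddd
ddddddd
ddddddd
t=8: ddddddd
ddddddd
dddAAdd
ddA>Add
ddAAddd
ddddddd
ddddddd
t=9: ddddddd
ddddddd
dddAAdd
ddAAAdd
ddAvddd
ddddddd
ddddddd
t=10: ddddddd
ddddddd
dddAAdd
ddAAAdd
ddAd>dd
ddddddd
ddddddd
t=11: ddddddd
ddddddd
dddAAdd
ddAAAdd
ddAdAdd
ddddvdd
ddddddd
t=12: ddddddd
ddddddd
dddAAdd
ddAAAdd
ddAdAdd
ddd<Add
ddddddd
t=13: ddddddd
ddddddd
dddAAdd
ddAAAdd
ddA^Add
dddAAdd
ddddddd
t=14: ddddddd
ddddddd
dddAAdd
ddAAAdd
ddAA>dd
dddAAdd
ddddddd
t=15: ddddddd
ddddddd
dddAAdd
ddAA^dd
ddAAddd
dddAAdd
ddddddd
t=16: ddddddd
ddddddd
dddAAdd
ddA<ddd
ddAAddd
dddAAdd
ddddddd
t=17: ddddddd
ddddddd
dddAAdd
ddAdddd
ddAvddd
dddAAdd
ddddddd
t=18: ddddddd
ddddddd
dddAAdd
ddAdddd
ddAd>dd
dddAAdd
ddddddd
t=19: ddddddd
ddddddd
dddAAdd
ddAdddd
ddAdAdd
dddAvdd
ddddddd
t=20: ddddddd
ddddddd
dddAAdd
ddAdddd
ddAdAdd
dddAd>d
ddddddd
t=21: ddddddd
ddddddd
dddAAdd
ddAdddd
ddAdAdd
dddAdAd
dddddvd
t=22: ddddddd
ddddddd
dddAAdd
ddAdddd
ddAdAdd
dddAdAd
dddd<Ad
t=23: ddddddd
ddddddd
dddAAdd
ddAdddd
ddAdAdd
dddA^Ad
ddddAAd
t=24: ddddddd
ddddddd
dddAAdd
ddAdddd
ddAdAdd
dddAA>d
ddddAAd
t=25: ddddddd
ddddddd
dddAAdd
ddAdddd
ddAdA^d
dddAAdd
ddddAAd
t=26: ddddddd
ddddddd
dddAAdd
ddAdddd
ddAdAA>
dddAAdd
ddddAAd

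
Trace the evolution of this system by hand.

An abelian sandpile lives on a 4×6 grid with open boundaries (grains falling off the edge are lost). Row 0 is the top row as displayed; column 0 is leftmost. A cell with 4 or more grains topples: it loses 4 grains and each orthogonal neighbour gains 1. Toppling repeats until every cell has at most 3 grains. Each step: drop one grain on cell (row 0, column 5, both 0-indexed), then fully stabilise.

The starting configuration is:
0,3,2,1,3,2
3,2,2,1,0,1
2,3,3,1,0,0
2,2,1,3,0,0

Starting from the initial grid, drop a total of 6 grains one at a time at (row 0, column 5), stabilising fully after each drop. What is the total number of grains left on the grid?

38

step 0: 0,3,2,1,3,2
3,2,2,1,0,1
2,3,3,1,0,0
2,2,1,3,0,0
step 1: 0,3,2,1,3,3
3,2,2,1,0,1
2,3,3,1,0,0
2,2,1,3,0,0
step 2: 0,3,2,2,0,1
3,2,2,1,1,2
2,3,3,1,0,0
2,2,1,3,0,0
step 3: 0,3,2,2,0,2
3,2,2,1,1,2
2,3,3,1,0,0
2,2,1,3,0,0
step 4: 0,3,2,2,0,3
3,2,2,1,1,2
2,3,3,1,0,0
2,2,1,3,0,0
step 5: 0,3,2,2,1,0
3,2,2,1,1,3
2,3,3,1,0,0
2,2,1,3,0,0
step 6: 0,3,2,2,1,1
3,2,2,1,1,3
2,3,3,1,0,0
2,2,1,3,0,0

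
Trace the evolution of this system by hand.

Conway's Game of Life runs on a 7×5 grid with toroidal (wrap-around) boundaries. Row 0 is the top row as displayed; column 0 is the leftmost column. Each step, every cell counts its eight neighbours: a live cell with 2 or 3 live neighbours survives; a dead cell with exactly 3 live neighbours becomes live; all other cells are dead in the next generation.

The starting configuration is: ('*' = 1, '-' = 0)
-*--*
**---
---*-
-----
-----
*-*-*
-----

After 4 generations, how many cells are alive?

k=0  -*--*
**---
---*-
-----
-----
*-*-*
-----
k=1  -*---
***-*
-----
-----
-----
-----
-*-**
k=2  -----
***--
**---
-----
-----
-----
*-*--
k=3  *-*--
*-*--
*-*--
-----
-----
-----
-----
k=4  -----
*-***
-----
-----
-----
-----
-----

4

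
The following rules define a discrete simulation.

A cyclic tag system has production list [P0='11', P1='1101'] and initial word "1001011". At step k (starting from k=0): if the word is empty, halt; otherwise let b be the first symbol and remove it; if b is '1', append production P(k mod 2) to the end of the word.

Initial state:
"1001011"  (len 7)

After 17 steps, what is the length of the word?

t=0: "1001011"  (len 7)
t=1: "00101111"  (len 8)
t=2: "0101111"  (len 7)
t=3: "101111"  (len 6)
t=4: "011111101"  (len 9)
t=5: "11111101"  (len 8)
t=6: "11111011101"  (len 11)
t=7: "111101110111"  (len 12)
t=8: "111011101111101"  (len 15)
t=9: "1101110111110111"  (len 16)
t=10: "1011101111101111101"  (len 19)
t=11: "01110111110111110111"  (len 20)
t=12: "1110111110111110111"  (len 19)
t=13: "11011111011111011111"  (len 20)
t=14: "10111110111110111111101"  (len 23)
t=15: "011111011111011111110111"  (len 24)
t=16: "11111011111011111110111"  (len 23)
t=17: "111101111101111111011111"  (len 24)

24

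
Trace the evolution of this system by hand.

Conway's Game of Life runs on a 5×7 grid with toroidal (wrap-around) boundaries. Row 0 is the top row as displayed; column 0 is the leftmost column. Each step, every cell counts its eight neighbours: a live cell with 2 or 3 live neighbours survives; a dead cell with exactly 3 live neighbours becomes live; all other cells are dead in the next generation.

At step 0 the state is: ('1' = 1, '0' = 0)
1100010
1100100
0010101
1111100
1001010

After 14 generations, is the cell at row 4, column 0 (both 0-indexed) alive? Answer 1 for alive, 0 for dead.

0) 1100010
1100100
0010101
1111100
1001010
1) 0010010
0011100
0000101
1000000
0001010
2) 0010010
0010100
0000110
0000111
0000101
3) 0000110
0000100
0000001
0001001
0001101
4) 0000000
0000100
0000010
1001101
0001001
5) 0000000
0000000
0001011
1001101
1001111
6) 0000111
0000000
1001011
0010000
1001000
7) 0000111
1000000
0000001
1111100
0001111
8) 1001000
1000000
0011001
1110000
0100000
9) 1100000
1111001
0011001
1001000
0000000
10) 0000001
0001001
0000101
0011000
1100000
11) 0000001
1000001
0010110
1111000
1110000
12) 0000001
1000001
0010110
1000101
0001001
13) 0000011
1000001
0101100
1000101
0000001
14) 0000010
1000101
0101100
1001101
0000000

0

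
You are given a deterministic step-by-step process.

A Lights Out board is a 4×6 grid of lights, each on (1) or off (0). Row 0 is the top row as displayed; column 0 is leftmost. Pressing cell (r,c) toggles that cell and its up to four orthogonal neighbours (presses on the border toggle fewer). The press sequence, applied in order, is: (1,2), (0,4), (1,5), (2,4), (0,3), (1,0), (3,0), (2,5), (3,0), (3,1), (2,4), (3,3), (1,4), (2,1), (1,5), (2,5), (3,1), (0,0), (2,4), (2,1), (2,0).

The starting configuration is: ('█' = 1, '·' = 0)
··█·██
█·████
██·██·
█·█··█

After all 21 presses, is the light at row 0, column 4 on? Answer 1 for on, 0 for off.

0

step 0: ··█·██
█·████
██·██·
█·█··█
step 1: ····██
██··██
█████·
█·█··█
step 2: ···█··
██···█
█████·
█·█··█
step 3: ···█·█
██··█·
██████
█·█··█
step 4: ···█·█
██····
███···
█·█·██
step 5: ··█·██
██·█··
███···
█·█·██
step 6: █·█·██
···█··
·██···
█·█·██
step 7: █·█·██
···█··
███···
·██·██
step 8: █·█·██
···█·█
███·██
·██·█·
step 9: █·█·██
···█·█
·██·██
█·█·█·
step 10: █·█·██
···█·█
··█·██
·█··█·
step 11: █·█·██
···███
··██··
·█····
step 12: █·█·██
···███
··█···
·████·
step 13: █·█··█
······
··█·█·
·████·
step 14: █·█··█
·█····
██··█·
··███·
step 15: █·█···
·█··██
██··██
··███·
step 16: █·█···
·█··█·
██····
··████
step 17: █·█···
·█··█·
█·····
██·███
step 18: ·██···
██··█·
█·····
██·███
step 19: ·██···
██····
█··███
██·█·█
step 20: ·██···
█·····
·█████
█··█·█
step 21: ·██···
······
█·████
···█·█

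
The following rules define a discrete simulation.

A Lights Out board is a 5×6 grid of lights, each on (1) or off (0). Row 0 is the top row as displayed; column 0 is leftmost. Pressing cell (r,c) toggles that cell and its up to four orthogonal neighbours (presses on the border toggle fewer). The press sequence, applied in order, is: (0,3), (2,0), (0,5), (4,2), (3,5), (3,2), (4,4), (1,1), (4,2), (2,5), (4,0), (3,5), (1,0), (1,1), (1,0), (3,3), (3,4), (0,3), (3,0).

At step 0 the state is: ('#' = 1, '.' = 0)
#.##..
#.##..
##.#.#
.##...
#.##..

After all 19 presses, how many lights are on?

step 0: #.##..
#.##..
##.#.#
.##...
#.##..
step 1: #...#.
#.#...
##.#.#
.##...
#.##..
step 2: #...#.
..#...
...#.#
###...
#.##..
step 3: #....#
..#..#
...#.#
###...
#.##..
step 4: #....#
..#..#
...#.#
##....
##....
step 5: #....#
..#..#
...#..
##..##
##...#
step 6: #....#
..#..#
..##..
#.####
###..#
step 7: #....#
..#..#
..##..
#.##.#
#####.
step 8: ##...#
##...#
.###..
#.##.#
#####.
step 9: ##...#
##...#
.###..
#..#.#
#...#.
step 10: ##...#
##....
.#####
#..#..
#...#.
step 11: ##...#
##....
.#####
...#..
.#..#.
step 12: ##...#
##....
.####.
...###
.#..##
step 13: .#...#
......
#####.
...###
.#..##
step 14: .....#
###...
#.###.
...###
.#..##
step 15: #....#
..#...
..###.
...###
.#..##
step 16: #....#
..#...
..#.#.
..#..#
.#.###
step 17: #....#
..#...
..#...
..###.
.#.#.#
step 18: #.####
..##..
..#...
..###.
.#.#.#
step 19: #.####
..##..
#.#...
#####.
##.#.#

18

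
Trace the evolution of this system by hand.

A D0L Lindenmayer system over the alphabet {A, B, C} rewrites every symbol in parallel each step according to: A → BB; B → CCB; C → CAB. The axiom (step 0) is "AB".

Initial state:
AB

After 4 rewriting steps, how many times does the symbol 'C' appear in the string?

52

gen 0: AB
gen 1: BBCCB
gen 2: CCBCCBCABCABCCB
gen 3: CABCABCCBCABCABCCBCABBBCCBCABBBCCBCABCABCCB
gen 4: CABBBCCBCABBBCCBCABCABCCBCABBBCCBCABBBCCBCABCABCCBCABBBCCB…BCABCABCCBCABBBCCBCCBCCBCABCABCCBCABBBCCBCABBBCCBCABCABCCB  (len 121)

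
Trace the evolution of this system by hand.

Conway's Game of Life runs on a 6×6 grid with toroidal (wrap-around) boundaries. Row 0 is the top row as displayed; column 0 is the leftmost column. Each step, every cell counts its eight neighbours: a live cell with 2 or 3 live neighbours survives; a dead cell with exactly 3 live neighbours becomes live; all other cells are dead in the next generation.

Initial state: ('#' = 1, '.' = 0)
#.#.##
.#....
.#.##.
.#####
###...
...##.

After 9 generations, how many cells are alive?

8

0) #.#.##
.#....
.#.##.
.#####
###...
...##.
1) ###.##
.#....
.#...#
.....#
#.....
....#.
2) ######
....#.
......
.....#
.....#
...##.
3) ###...
###.#.
......
......
.....#
.#....
4) ...#.#
#.##.#
.#....
......
......
.##...
5) ...#.#
####.#
###...
......
......
..#...
6) ...#.#
...#.#
...#.#
.#....
......
......
7) ......
#.##.#
#.#...
......
......
......
8) ......
#.##.#
#.##.#
......
......
......
9) ......
#.##.#
#.##.#
......
......
......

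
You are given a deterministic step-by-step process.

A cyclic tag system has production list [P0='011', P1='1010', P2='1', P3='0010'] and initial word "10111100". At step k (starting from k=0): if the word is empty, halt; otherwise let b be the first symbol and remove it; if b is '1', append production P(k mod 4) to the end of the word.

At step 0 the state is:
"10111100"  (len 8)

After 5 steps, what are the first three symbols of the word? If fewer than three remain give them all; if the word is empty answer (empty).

100

gen 0: "10111100"  (len 8)
gen 1: "0111100011"  (len 10)
gen 2: "111100011"  (len 9)
gen 3: "111000111"  (len 9)
gen 4: "110001110010"  (len 12)
gen 5: "10001110010011"  (len 14)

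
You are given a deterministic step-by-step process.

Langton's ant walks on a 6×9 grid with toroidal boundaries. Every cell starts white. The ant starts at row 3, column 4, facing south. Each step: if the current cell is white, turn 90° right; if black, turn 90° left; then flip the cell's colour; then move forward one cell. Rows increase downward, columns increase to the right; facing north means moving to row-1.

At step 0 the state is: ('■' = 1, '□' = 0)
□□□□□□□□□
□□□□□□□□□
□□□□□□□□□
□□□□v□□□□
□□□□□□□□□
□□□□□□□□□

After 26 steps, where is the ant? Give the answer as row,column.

[0] □□□□□□□□□
□□□□□□□□□
□□□□□□□□□
□□□□v□□□□
□□□□□□□□□
□□□□□□□□□
[1] □□□□□□□□□
□□□□□□□□□
□□□□□□□□□
□□□<■□□□□
□□□□□□□□□
□□□□□□□□□
[2] □□□□□□□□□
□□□□□□□□□
□□□^□□□□□
□□□■■□□□□
□□□□□□□□□
□□□□□□□□□
[3] □□□□□□□□□
□□□□□□□□□
□□□■>□□□□
□□□■■□□□□
□□□□□□□□□
□□□□□□□□□
[4] □□□□□□□□□
□□□□□□□□□
□□□■■□□□□
□□□■v□□□□
□□□□□□□□□
□□□□□□□□□
[5] □□□□□□□□□
□□□□□□□□□
□□□■■□□□□
□□□■□>□□□
□□□□□□□□□
□□□□□□□□□
[6] □□□□□□□□□
□□□□□□□□□
□□□■■□□□□
□□□■□■□□□
□□□□□v□□□
□□□□□□□□□
[7] □□□□□□□□□
□□□□□□□□□
□□□■■□□□□
□□□■□■□□□
□□□□<■□□□
□□□□□□□□□
[8] □□□□□□□□□
□□□□□□□□□
□□□■■□□□□
□□□■^■□□□
□□□□■■□□□
□□□□□□□□□
[9] □□□□□□□□□
□□□□□□□□□
□□□■■□□□□
□□□■■>□□□
□□□□■■□□□
□□□□□□□□□
[10] □□□□□□□□□
□□□□□□□□□
□□□■■^□□□
□□□■■□□□□
□□□□■■□□□
□□□□□□□□□
[11] □□□□□□□□□
□□□□□□□□□
□□□■■■>□□
□□□■■□□□□
□□□□■■□□□
□□□□□□□□□
[12] □□□□□□□□□
□□□□□□□□□
□□□■■■■□□
□□□■■□v□□
□□□□■■□□□
□□□□□□□□□
[13] □□□□□□□□□
□□□□□□□□□
□□□■■■■□□
□□□■■<■□□
□□□□■■□□□
□□□□□□□□□
[14] □□□□□□□□□
□□□□□□□□□
□□□■■^■□□
□□□■■■■□□
□□□□■■□□□
□□□□□□□□□
[15] □□□□□□□□□
□□□□□□□□□
□□□■<□■□□
□□□■■■■□□
□□□□■■□□□
□□□□□□□□□
[16] □□□□□□□□□
□□□□□□□□□
□□□■□□■□□
□□□■v■■□□
□□□□■■□□□
□□□□□□□□□
[17] □□□□□□□□□
□□□□□□□□□
□□□■□□■□□
□□□■□>■□□
□□□□■■□□□
□□□□□□□□□
[18] □□□□□□□□□
□□□□□□□□□
□□□■□^■□□
□□□■□□■□□
□□□□■■□□□
□□□□□□□□□
[19] □□□□□□□□□
□□□□□□□□□
□□□■□■>□□
□□□■□□■□□
□□□□■■□□□
□□□□□□□□□
[20] □□□□□□□□□
□□□□□□^□□
□□□■□■□□□
□□□■□□■□□
□□□□■■□□□
□□□□□□□□□
[21] □□□□□□□□□
□□□□□□■>□
□□□■□■□□□
□□□■□□■□□
□□□□■■□□□
□□□□□□□□□
[22] □□□□□□□□□
□□□□□□■■□
□□□■□■□v□
□□□■□□■□□
□□□□■■□□□
□□□□□□□□□
[23] □□□□□□□□□
□□□□□□■■□
□□□■□■<■□
□□□■□□■□□
□□□□■■□□□
□□□□□□□□□
[24] □□□□□□□□□
□□□□□□^■□
□□□■□■■■□
□□□■□□■□□
□□□□■■□□□
□□□□□□□□□
[25] □□□□□□□□□
□□□□□<□■□
□□□■□■■■□
□□□■□□■□□
□□□□■■□□□
□□□□□□□□□
[26] □□□□□^□□□
□□□□□■□■□
□□□■□■■■□
□□□■□□■□□
□□□□■■□□□
□□□□□□□□□

0,5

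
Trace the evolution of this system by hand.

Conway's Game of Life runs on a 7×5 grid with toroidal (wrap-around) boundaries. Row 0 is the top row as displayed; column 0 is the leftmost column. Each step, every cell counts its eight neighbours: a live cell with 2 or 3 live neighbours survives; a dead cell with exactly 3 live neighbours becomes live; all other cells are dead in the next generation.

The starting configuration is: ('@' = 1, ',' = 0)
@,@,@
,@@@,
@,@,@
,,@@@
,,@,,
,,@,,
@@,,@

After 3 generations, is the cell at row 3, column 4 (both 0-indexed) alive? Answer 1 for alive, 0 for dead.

step 0: @,@,@
,@@@,
@,@,@
,,@@@
,,@,,
,,@,,
@@,,@
step 1: ,,,,,
,,,,,
@,,,,
@,@,@
,@@,,
@,@@,
,,@,@
step 2: ,,,,,
,,,,,
@@,,@
@,@@@
,,,,,
@,,,@
,@@,@
step 3: ,,,,,
@,,,,
,@@,,
,,@@,
,@,,,
@@,@@
,@,@@

0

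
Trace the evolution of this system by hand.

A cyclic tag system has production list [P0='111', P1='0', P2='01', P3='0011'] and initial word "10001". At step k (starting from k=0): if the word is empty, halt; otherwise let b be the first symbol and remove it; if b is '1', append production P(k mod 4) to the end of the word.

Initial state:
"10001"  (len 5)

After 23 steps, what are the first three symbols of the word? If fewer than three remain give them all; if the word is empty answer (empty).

101

step 0: "10001"  (len 5)
step 1: "0001111"  (len 7)
step 2: "001111"  (len 6)
step 3: "01111"  (len 5)
step 4: "1111"  (len 4)
step 5: "111111"  (len 6)
step 6: "111110"  (len 6)
step 7: "1111001"  (len 7)
step 8: "1110010011"  (len 10)
step 9: "110010011111"  (len 12)
step 10: "100100111110"  (len 12)
step 11: "0010011111001"  (len 13)
step 12: "010011111001"  (len 12)
step 13: "10011111001"  (len 11)
step 14: "00111110010"  (len 11)
step 15: "0111110010"  (len 10)
step 16: "111110010"  (len 9)
step 17: "11110010111"  (len 11)
step 18: "11100101110"  (len 11)
step 19: "110010111001"  (len 12)
step 20: "100101110010011"  (len 15)
step 21: "00101110010011111"  (len 17)
step 22: "0101110010011111"  (len 16)
step 23: "101110010011111"  (len 15)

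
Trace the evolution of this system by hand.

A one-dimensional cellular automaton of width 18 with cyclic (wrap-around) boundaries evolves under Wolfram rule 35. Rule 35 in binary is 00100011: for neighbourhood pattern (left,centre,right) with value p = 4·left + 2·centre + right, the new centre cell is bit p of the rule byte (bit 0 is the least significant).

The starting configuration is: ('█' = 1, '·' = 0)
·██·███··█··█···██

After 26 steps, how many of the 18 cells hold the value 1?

7

[0] ·██·███··█··█···██
[1] █··█····█··█··██··
[2] ··█··███··█··█···█
[3] ·█··█····█··█··██·
[4] █··█··███··█··█···
[5] ··█··█····█··█··██
[6] ·█··█··███··█··█··
[7] █··█··█····█··█··█
[8] ··█··█··███··█··█·
[9] ██··█··█····█··█··
[10] ···█··█··███··█··█
[11] ·██··█··█····█··█·
[12] █···█··█··███··█··
[13] ··██··█··█····█··█
[14] ·█···█··█··███··█·
[15] █··██··█··█····█··
[16] ··█···█··█··███··█
[17] ·█··██··█··█····█·
[18] █··█···█··█··███··
[19] ··█··██··█··█····█
[20] ·█··█···█··█··███·
[21] █··█··██··█··█····
[22] ··█··█···█··█··███
[23] ·█··█··██··█··█···
[24] █··█··█···█··█··██
[25] ··█··█··██··█··█··
[26] ██··█··█···█··█··█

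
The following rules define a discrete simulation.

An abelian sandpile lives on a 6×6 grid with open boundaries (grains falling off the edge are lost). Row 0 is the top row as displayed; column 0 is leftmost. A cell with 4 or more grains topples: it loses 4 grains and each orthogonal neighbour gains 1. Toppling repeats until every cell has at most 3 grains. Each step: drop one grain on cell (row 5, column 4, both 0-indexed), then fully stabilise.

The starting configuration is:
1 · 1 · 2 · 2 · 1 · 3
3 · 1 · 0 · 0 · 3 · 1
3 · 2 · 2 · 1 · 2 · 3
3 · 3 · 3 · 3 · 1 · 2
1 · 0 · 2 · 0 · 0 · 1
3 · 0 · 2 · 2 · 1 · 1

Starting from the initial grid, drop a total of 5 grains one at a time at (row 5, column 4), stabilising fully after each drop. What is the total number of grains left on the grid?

[0] 1 · 1 · 2 · 2 · 1 · 3
3 · 1 · 0 · 0 · 3 · 1
3 · 2 · 2 · 1 · 2 · 3
3 · 3 · 3 · 3 · 1 · 2
1 · 0 · 2 · 0 · 0 · 1
3 · 0 · 2 · 2 · 1 · 1
[1] 1 · 1 · 2 · 2 · 1 · 3
3 · 1 · 0 · 0 · 3 · 1
3 · 2 · 2 · 1 · 2 · 3
3 · 3 · 3 · 3 · 1 · 2
1 · 0 · 2 · 0 · 0 · 1
3 · 0 · 2 · 2 · 2 · 1
[2] 1 · 1 · 2 · 2 · 1 · 3
3 · 1 · 0 · 0 · 3 · 1
3 · 2 · 2 · 1 · 2 · 3
3 · 3 · 3 · 3 · 1 · 2
1 · 0 · 2 · 0 · 0 · 1
3 · 0 · 2 · 2 · 3 · 1
[3] 1 · 1 · 2 · 2 · 1 · 3
3 · 1 · 0 · 0 · 3 · 1
3 · 2 · 2 · 1 · 2 · 3
3 · 3 · 3 · 3 · 1 · 2
1 · 0 · 2 · 0 · 1 · 1
3 · 0 · 2 · 3 · 0 · 2
[4] 1 · 1 · 2 · 2 · 1 · 3
3 · 1 · 0 · 0 · 3 · 1
3 · 2 · 2 · 1 · 2 · 3
3 · 3 · 3 · 3 · 1 · 2
1 · 0 · 2 · 0 · 1 · 1
3 · 0 · 2 · 3 · 1 · 2
[5] 1 · 1 · 2 · 2 · 1 · 3
3 · 1 · 0 · 0 · 3 · 1
3 · 2 · 2 · 1 · 2 · 3
3 · 3 · 3 · 3 · 1 · 2
1 · 0 · 2 · 0 · 1 · 1
3 · 0 · 2 · 3 · 2 · 2

63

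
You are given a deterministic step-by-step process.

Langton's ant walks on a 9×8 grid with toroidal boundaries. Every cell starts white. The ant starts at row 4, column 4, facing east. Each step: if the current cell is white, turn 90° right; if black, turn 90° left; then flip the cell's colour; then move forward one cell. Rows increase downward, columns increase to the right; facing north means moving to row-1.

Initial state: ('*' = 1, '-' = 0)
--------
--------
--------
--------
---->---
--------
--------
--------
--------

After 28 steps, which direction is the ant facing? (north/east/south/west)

gen 0: --------
--------
--------
--------
---->---
--------
--------
--------
--------
gen 1: --------
--------
--------
--------
----*---
----v---
--------
--------
--------
gen 2: --------
--------
--------
--------
----*---
---<*---
--------
--------
--------
gen 3: --------
--------
--------
--------
---^*---
---**---
--------
--------
--------
gen 4: --------
--------
--------
--------
---*>---
---**---
--------
--------
--------
gen 5: --------
--------
--------
----^---
---*----
---**---
--------
--------
--------
gen 6: --------
--------
--------
----*>--
---*----
---**---
--------
--------
--------
gen 7: --------
--------
--------
----**--
---*-v--
---**---
--------
--------
--------
gen 8: --------
--------
--------
----**--
---*<*--
---**---
--------
--------
--------
gen 9: --------
--------
--------
----^*--
---***--
---**---
--------
--------
--------
gen 10: --------
--------
--------
---<-*--
---***--
---**---
--------
--------
--------
gen 11: --------
--------
---^----
---*-*--
---***--
---**---
--------
--------
--------
gen 12: --------
--------
---*>---
---*-*--
---***--
---**---
--------
--------
--------
gen 13: --------
--------
---**---
---*v*--
---***--
---**---
--------
--------
--------
gen 14: --------
--------
---**---
---<**--
---***--
---**---
--------
--------
--------
gen 15: --------
--------
---**---
----**--
---v**--
---**---
--------
--------
--------
gen 16: --------
--------
---**---
----**--
---->*--
---**---
--------
--------
--------
gen 17: --------
--------
---**---
----^*--
-----*--
---**---
--------
--------
--------
gen 18: --------
--------
---**---
---<-*--
-----*--
---**---
--------
--------
--------
gen 19: --------
--------
---^*---
---*-*--
-----*--
---**---
--------
--------
--------
gen 20: --------
--------
--<-*---
---*-*--
-----*--
---**---
--------
--------
--------
gen 21: --------
--^-----
--*-*---
---*-*--
-----*--
---**---
--------
--------
--------
gen 22: --------
--*>----
--*-*---
---*-*--
-----*--
---**---
--------
--------
--------
gen 23: --------
--**----
--*v*---
---*-*--
-----*--
---**---
--------
--------
--------
gen 24: --------
--**----
--<**---
---*-*--
-----*--
---**---
--------
--------
--------
gen 25: --------
--**----
---**---
--v*-*--
-----*--
---**---
--------
--------
--------
gen 26: --------
--**----
---**---
-<**-*--
-----*--
---**---
--------
--------
--------
gen 27: --------
--**----
-^-**---
-***-*--
-----*--
---**---
--------
--------
--------
gen 28: --------
--**----
-*>**---
-***-*--
-----*--
---**---
--------
--------
--------

east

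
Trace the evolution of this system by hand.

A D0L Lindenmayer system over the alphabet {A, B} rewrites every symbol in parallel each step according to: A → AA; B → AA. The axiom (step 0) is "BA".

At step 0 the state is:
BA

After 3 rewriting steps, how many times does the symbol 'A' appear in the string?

k=0  BA
k=1  AAAA
k=2  AAAAAAAA
k=3  AAAAAAAAAAAAAAAA

16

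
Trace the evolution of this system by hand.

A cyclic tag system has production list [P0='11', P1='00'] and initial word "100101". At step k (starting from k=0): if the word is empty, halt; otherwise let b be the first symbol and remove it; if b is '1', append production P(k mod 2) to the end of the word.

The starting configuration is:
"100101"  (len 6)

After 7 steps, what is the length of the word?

[0] "100101"  (len 6)
[1] "0010111"  (len 7)
[2] "010111"  (len 6)
[3] "10111"  (len 5)
[4] "011100"  (len 6)
[5] "11100"  (len 5)
[6] "110000"  (len 6)
[7] "1000011"  (len 7)

7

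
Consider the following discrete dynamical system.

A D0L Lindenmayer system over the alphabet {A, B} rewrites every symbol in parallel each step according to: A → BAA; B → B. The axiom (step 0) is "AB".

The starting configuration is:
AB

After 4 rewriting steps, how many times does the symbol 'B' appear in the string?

[0] AB
[1] BAAB
[2] BBAABAAB
[3] BBBAABAABBAABAAB
[4] BBBBAABAABBAABAABBBAABAABBAABAAB

16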